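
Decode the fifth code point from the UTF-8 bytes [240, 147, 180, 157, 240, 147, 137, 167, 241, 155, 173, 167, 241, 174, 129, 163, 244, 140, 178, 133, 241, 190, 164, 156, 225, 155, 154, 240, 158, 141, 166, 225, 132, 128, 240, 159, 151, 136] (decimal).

U+10CC85

Offset 0: leading byte 0xF0 = 11110000 → 4-byte char #1 = F0 93 B4 9D.
Offset 4: leading byte 0xF0 = 11110000 → 4-byte char #2 = F0 93 89 A7.
Offset 8: leading byte 0xF1 = 11110001 → 4-byte char #3 = F1 9B AD A7.
Offset 12: leading byte 0xF1 = 11110001 → 4-byte char #4 = F1 AE 81 A3.
Offset 16: leading byte 0xF4 = 11110100 → 4-byte char #5 = F4 8C B2 85.
Leading byte 0xF4 = 11110100 matches 11110xxx → 4-byte sequence.
Byte 1: 0xF4 = 11110100, payload 100 (3 bits).
Byte 2: 0x8C = 10001100 (10xxxxxx ✓), payload 001100.
Byte 3: 0xB2 = 10110010 (10xxxxxx ✓), payload 110010.
Byte 4: 0x85 = 10000101 (10xxxxxx ✓), payload 000101.
Concatenate: 100001100110010000101 = 0x10CC85 (21 bits → U+10CC85).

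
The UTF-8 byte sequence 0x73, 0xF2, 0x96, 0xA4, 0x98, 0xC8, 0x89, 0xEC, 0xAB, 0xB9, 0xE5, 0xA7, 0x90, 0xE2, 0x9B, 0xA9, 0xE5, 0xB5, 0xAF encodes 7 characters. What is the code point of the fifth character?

Offset 0: leading byte 0x73 = 01110011 → 1-byte char #1 = 73.
Offset 1: leading byte 0xF2 = 11110010 → 4-byte char #2 = F2 96 A4 98.
Offset 5: leading byte 0xC8 = 11001000 → 2-byte char #3 = C8 89.
Offset 7: leading byte 0xEC = 11101100 → 3-byte char #4 = EC AB B9.
Offset 10: leading byte 0xE5 = 11100101 → 3-byte char #5 = E5 A7 90.
Leading byte 0xE5 = 11100101 matches 1110xxxx → 3-byte sequence.
Byte 1: 0xE5 = 11100101, payload 0101 (4 bits).
Byte 2: 0xA7 = 10100111 (10xxxxxx ✓), payload 100111.
Byte 3: 0x90 = 10010000 (10xxxxxx ✓), payload 010000.
Concatenate: 0101100111010000 = 0x59D0 (16 bits → U+59D0).

U+59D0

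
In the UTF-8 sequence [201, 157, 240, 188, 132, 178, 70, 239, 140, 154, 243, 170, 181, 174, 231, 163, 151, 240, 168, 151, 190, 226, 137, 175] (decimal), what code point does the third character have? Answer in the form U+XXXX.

Offset 0: leading byte 0xC9 = 11001001 → 2-byte char #1 = C9 9D.
Offset 2: leading byte 0xF0 = 11110000 → 4-byte char #2 = F0 BC 84 B2.
Offset 6: leading byte 0x46 = 01000110 → 1-byte char #3 = 46.
Leading byte 0x46 = 01000110 matches 0xxxxxxx → 1-byte sequence.
Byte 1: 0x46 = 01000110, payload 1000110 (7 bits).
Concatenate: 1000110 = 0x46 (7 bits → U+0046).

U+0046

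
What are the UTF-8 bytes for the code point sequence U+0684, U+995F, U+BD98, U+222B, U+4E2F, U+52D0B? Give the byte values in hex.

DA 84 E9 A5 9F EB B6 98 E2 88 AB E4 B8 AF F1 92 B4 8B

U+0684: 2-byte form → DA 84.
U+995F: 3-byte form → E9 A5 9F.
U+BD98: 3-byte form → EB B6 98.
U+222B: 3-byte form → E2 88 AB.
U+4E2F: 3-byte form → E4 B8 AF.
U+52D0B: 4-byte form → F1 92 B4 8B.
Concatenated (18 bytes): DA 84 E9 A5 9F EB B6 98 E2 88 AB E4 B8 AF F1 92 B4 8B.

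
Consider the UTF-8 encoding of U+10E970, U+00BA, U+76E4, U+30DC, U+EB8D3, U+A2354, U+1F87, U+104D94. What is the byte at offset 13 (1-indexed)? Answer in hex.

1-indexed offset 13 is 0-indexed offset 12.
U+10E970 → 4-byte form F4 8E A5 B0 at offsets 0–3.
U+00BA → 2-byte form C2 BA at offsets 4–5.
U+76E4 → 3-byte form E7 9B A4 at offsets 6–8.
U+30DC → 3-byte form E3 83 9C at offsets 9–11.
U+EB8D3 → 4-byte form F3 AB A3 93 at offsets 12–15.
Offset 12 falls in char 5's range; it's byte 1 of F3 AB A3 93 = 0xF3.

0xF3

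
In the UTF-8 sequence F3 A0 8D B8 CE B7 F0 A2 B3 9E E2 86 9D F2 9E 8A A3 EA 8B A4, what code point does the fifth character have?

U+9E2A3

Offset 0: leading byte 0xF3 = 11110011 → 4-byte char #1 = F3 A0 8D B8.
Offset 4: leading byte 0xCE = 11001110 → 2-byte char #2 = CE B7.
Offset 6: leading byte 0xF0 = 11110000 → 4-byte char #3 = F0 A2 B3 9E.
Offset 10: leading byte 0xE2 = 11100010 → 3-byte char #4 = E2 86 9D.
Offset 13: leading byte 0xF2 = 11110010 → 4-byte char #5 = F2 9E 8A A3.
Leading byte 0xF2 = 11110010 matches 11110xxx → 4-byte sequence.
Byte 1: 0xF2 = 11110010, payload 010 (3 bits).
Byte 2: 0x9E = 10011110 (10xxxxxx ✓), payload 011110.
Byte 3: 0x8A = 10001010 (10xxxxxx ✓), payload 001010.
Byte 4: 0xA3 = 10100011 (10xxxxxx ✓), payload 100011.
Concatenate: 010011110001010100011 = 0x9E2A3 (21 bits → U+9E2A3).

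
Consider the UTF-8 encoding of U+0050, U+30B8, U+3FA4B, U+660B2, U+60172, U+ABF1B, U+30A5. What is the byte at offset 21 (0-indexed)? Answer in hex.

0x82

U+0050 → 1-byte form 50 at offsets 0–0.
U+30B8 → 3-byte form E3 82 B8 at offsets 1–3.
U+3FA4B → 4-byte form F0 BF A9 8B at offsets 4–7.
U+660B2 → 4-byte form F1 A6 82 B2 at offsets 8–11.
U+60172 → 4-byte form F1 A0 85 B2 at offsets 12–15.
U+ABF1B → 4-byte form F2 AB BC 9B at offsets 16–19.
U+30A5 → 3-byte form E3 82 A5 at offsets 20–22.
Offset 21 falls in char 7's range; it's byte 2 of E3 82 A5 = 0x82.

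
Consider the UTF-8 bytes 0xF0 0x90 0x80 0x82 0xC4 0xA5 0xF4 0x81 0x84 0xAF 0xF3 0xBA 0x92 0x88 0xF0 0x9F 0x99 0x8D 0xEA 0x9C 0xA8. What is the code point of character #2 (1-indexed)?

Offset 0: leading byte 0xF0 = 11110000 → 4-byte char #1 = F0 90 80 82.
Offset 4: leading byte 0xC4 = 11000100 → 2-byte char #2 = C4 A5.
Leading byte 0xC4 = 11000100 matches 110xxxxx → 2-byte sequence.
Byte 1: 0xC4 = 11000100, payload 00100 (5 bits).
Byte 2: 0xA5 = 10100101 (10xxxxxx ✓), payload 100101.
Concatenate: 00100100101 = 0x125 (11 bits → U+0125).

U+0125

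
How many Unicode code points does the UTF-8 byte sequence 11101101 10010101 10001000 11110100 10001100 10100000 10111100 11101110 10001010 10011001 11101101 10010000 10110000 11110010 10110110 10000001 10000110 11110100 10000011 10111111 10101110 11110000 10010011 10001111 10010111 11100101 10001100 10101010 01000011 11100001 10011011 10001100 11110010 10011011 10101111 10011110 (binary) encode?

Byte at offset 0: 0xED = 11101101 → 3-byte char (#1). Advance 3.
Byte at offset 3: 0xF4 = 11110100 → 4-byte char (#2). Advance 4.
Byte at offset 7: 0xEE = 11101110 → 3-byte char (#3). Advance 3.
Byte at offset 10: 0xED = 11101101 → 3-byte char (#4). Advance 3.
Byte at offset 13: 0xF2 = 11110010 → 4-byte char (#5). Advance 4.
Byte at offset 17: 0xF4 = 11110100 → 4-byte char (#6). Advance 4.
Byte at offset 21: 0xF0 = 11110000 → 4-byte char (#7). Advance 4.
Byte at offset 25: 0xE5 = 11100101 → 3-byte char (#8). Advance 3.
Byte at offset 28: 0x43 = 01000011 → 1-byte char (#9). Advance 1.
Byte at offset 29: 0xE1 = 11100001 → 3-byte char (#10). Advance 3.
Byte at offset 32: 0xF2 = 11110010 → 4-byte char (#11). Advance 4.
Reached end at offset 36 after 11 code points.

11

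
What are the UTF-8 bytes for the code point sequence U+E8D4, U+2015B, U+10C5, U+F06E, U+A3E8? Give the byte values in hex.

EE A3 94 F0 A0 85 9B E1 83 85 EF 81 AE EA 8F A8

U+E8D4: 3-byte form → EE A3 94.
U+2015B: 4-byte form → F0 A0 85 9B.
U+10C5: 3-byte form → E1 83 85.
U+F06E: 3-byte form → EF 81 AE.
U+A3E8: 3-byte form → EA 8F A8.
Concatenated (16 bytes): EE A3 94 F0 A0 85 9B E1 83 85 EF 81 AE EA 8F A8.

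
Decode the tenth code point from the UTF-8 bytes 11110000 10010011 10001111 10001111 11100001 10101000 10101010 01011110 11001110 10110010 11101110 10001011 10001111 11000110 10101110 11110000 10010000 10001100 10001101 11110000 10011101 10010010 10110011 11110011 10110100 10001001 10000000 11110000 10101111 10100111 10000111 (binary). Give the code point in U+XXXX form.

U+2F9C7

Offset 0: leading byte 0xF0 = 11110000 → 4-byte char #1 = F0 93 8F 8F.
Offset 4: leading byte 0xE1 = 11100001 → 3-byte char #2 = E1 A8 AA.
Offset 7: leading byte 0x5E = 01011110 → 1-byte char #3 = 5E.
Offset 8: leading byte 0xCE = 11001110 → 2-byte char #4 = CE B2.
Offset 10: leading byte 0xEE = 11101110 → 3-byte char #5 = EE 8B 8F.
Offset 13: leading byte 0xC6 = 11000110 → 2-byte char #6 = C6 AE.
Offset 15: leading byte 0xF0 = 11110000 → 4-byte char #7 = F0 90 8C 8D.
Offset 19: leading byte 0xF0 = 11110000 → 4-byte char #8 = F0 9D 92 B3.
Offset 23: leading byte 0xF3 = 11110011 → 4-byte char #9 = F3 B4 89 80.
Offset 27: leading byte 0xF0 = 11110000 → 4-byte char #10 = F0 AF A7 87.
Leading byte 0xF0 = 11110000 matches 11110xxx → 4-byte sequence.
Byte 1: 0xF0 = 11110000, payload 000 (3 bits).
Byte 2: 0xAF = 10101111 (10xxxxxx ✓), payload 101111.
Byte 3: 0xA7 = 10100111 (10xxxxxx ✓), payload 100111.
Byte 4: 0x87 = 10000111 (10xxxxxx ✓), payload 000111.
Concatenate: 000101111100111000111 = 0x2F9C7 (21 bits → U+2F9C7).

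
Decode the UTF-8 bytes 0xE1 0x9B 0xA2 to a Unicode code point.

Leading byte 0xE1 = 11100001 matches 1110xxxx → 3-byte sequence.
Byte 1: 0xE1 = 11100001, payload 0001 (4 bits).
Byte 2: 0x9B = 10011011 (10xxxxxx ✓), payload 011011.
Byte 3: 0xA2 = 10100010 (10xxxxxx ✓), payload 100010.
Concatenate: 0001011011100010 = 0x16E2 (16 bits → U+16E2).

U+16E2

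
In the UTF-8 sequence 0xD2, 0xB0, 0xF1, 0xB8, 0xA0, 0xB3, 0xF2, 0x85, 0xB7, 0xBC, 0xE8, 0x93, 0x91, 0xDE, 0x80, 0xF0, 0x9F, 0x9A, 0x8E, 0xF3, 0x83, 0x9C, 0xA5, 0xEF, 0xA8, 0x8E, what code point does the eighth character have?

U+FA0E

Offset 0: leading byte 0xD2 = 11010010 → 2-byte char #1 = D2 B0.
Offset 2: leading byte 0xF1 = 11110001 → 4-byte char #2 = F1 B8 A0 B3.
Offset 6: leading byte 0xF2 = 11110010 → 4-byte char #3 = F2 85 B7 BC.
Offset 10: leading byte 0xE8 = 11101000 → 3-byte char #4 = E8 93 91.
Offset 13: leading byte 0xDE = 11011110 → 2-byte char #5 = DE 80.
Offset 15: leading byte 0xF0 = 11110000 → 4-byte char #6 = F0 9F 9A 8E.
Offset 19: leading byte 0xF3 = 11110011 → 4-byte char #7 = F3 83 9C A5.
Offset 23: leading byte 0xEF = 11101111 → 3-byte char #8 = EF A8 8E.
Leading byte 0xEF = 11101111 matches 1110xxxx → 3-byte sequence.
Byte 1: 0xEF = 11101111, payload 1111 (4 bits).
Byte 2: 0xA8 = 10101000 (10xxxxxx ✓), payload 101000.
Byte 3: 0x8E = 10001110 (10xxxxxx ✓), payload 001110.
Concatenate: 1111101000001110 = 0xFA0E (16 bits → U+FA0E).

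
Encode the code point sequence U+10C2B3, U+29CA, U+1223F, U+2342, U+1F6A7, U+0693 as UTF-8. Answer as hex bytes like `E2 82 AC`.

F4 8C 8A B3 E2 A7 8A F0 92 88 BF E2 8D 82 F0 9F 9A A7 DA 93

U+10C2B3: 4-byte form → F4 8C 8A B3.
U+29CA: 3-byte form → E2 A7 8A.
U+1223F: 4-byte form → F0 92 88 BF.
U+2342: 3-byte form → E2 8D 82.
U+1F6A7: 4-byte form → F0 9F 9A A7.
U+0693: 2-byte form → DA 93.
Concatenated (20 bytes): F4 8C 8A B3 E2 A7 8A F0 92 88 BF E2 8D 82 F0 9F 9A A7 DA 93.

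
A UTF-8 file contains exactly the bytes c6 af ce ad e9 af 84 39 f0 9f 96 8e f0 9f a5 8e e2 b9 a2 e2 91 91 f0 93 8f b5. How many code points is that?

9

Byte at offset 0: 0xC6 = 11000110 → 2-byte char (#1). Advance 2.
Byte at offset 2: 0xCE = 11001110 → 2-byte char (#2). Advance 2.
Byte at offset 4: 0xE9 = 11101001 → 3-byte char (#3). Advance 3.
Byte at offset 7: 0x39 = 00111001 → 1-byte char (#4). Advance 1.
Byte at offset 8: 0xF0 = 11110000 → 4-byte char (#5). Advance 4.
Byte at offset 12: 0xF0 = 11110000 → 4-byte char (#6). Advance 4.
Byte at offset 16: 0xE2 = 11100010 → 3-byte char (#7). Advance 3.
Byte at offset 19: 0xE2 = 11100010 → 3-byte char (#8). Advance 3.
Byte at offset 22: 0xF0 = 11110000 → 4-byte char (#9). Advance 4.
Reached end at offset 26 after 9 code points.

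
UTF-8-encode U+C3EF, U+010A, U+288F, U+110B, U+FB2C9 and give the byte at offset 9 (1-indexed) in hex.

1-indexed offset 9 is 0-indexed offset 8.
U+C3EF → 3-byte form EC 8F AF at offsets 0–2.
U+010A → 2-byte form C4 8A at offsets 3–4.
U+288F → 3-byte form E2 A2 8F at offsets 5–7.
U+110B → 3-byte form E1 84 8B at offsets 8–10.
Offset 8 falls in char 4's range; it's byte 1 of E1 84 8B = 0xE1.

0xE1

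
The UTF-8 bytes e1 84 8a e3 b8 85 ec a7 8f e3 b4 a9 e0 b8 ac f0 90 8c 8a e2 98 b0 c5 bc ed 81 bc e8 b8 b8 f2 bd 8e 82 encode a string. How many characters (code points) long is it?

11

Byte at offset 0: 0xE1 = 11100001 → 3-byte char (#1). Advance 3.
Byte at offset 3: 0xE3 = 11100011 → 3-byte char (#2). Advance 3.
Byte at offset 6: 0xEC = 11101100 → 3-byte char (#3). Advance 3.
Byte at offset 9: 0xE3 = 11100011 → 3-byte char (#4). Advance 3.
Byte at offset 12: 0xE0 = 11100000 → 3-byte char (#5). Advance 3.
Byte at offset 15: 0xF0 = 11110000 → 4-byte char (#6). Advance 4.
Byte at offset 19: 0xE2 = 11100010 → 3-byte char (#7). Advance 3.
Byte at offset 22: 0xC5 = 11000101 → 2-byte char (#8). Advance 2.
Byte at offset 24: 0xED = 11101101 → 3-byte char (#9). Advance 3.
Byte at offset 27: 0xE8 = 11101000 → 3-byte char (#10). Advance 3.
Byte at offset 30: 0xF2 = 11110010 → 4-byte char (#11). Advance 4.
Reached end at offset 34 after 11 code points.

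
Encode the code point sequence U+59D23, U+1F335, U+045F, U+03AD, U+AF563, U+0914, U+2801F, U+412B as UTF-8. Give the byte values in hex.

F1 99 B4 A3 F0 9F 8C B5 D1 9F CE AD F2 AF 95 A3 E0 A4 94 F0 A8 80 9F E4 84 AB

U+59D23: 4-byte form → F1 99 B4 A3.
U+1F335: 4-byte form → F0 9F 8C B5.
U+045F: 2-byte form → D1 9F.
U+03AD: 2-byte form → CE AD.
U+AF563: 4-byte form → F2 AF 95 A3.
U+0914: 3-byte form → E0 A4 94.
U+2801F: 4-byte form → F0 A8 80 9F.
U+412B: 3-byte form → E4 84 AB.
Concatenated (26 bytes): F1 99 B4 A3 F0 9F 8C B5 D1 9F CE AD F2 AF 95 A3 E0 A4 94 F0 A8 80 9F E4 84 AB.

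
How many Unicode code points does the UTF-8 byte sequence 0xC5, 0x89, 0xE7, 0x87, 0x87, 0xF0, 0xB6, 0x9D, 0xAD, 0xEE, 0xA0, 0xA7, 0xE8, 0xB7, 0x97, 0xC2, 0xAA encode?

Byte at offset 0: 0xC5 = 11000101 → 2-byte char (#1). Advance 2.
Byte at offset 2: 0xE7 = 11100111 → 3-byte char (#2). Advance 3.
Byte at offset 5: 0xF0 = 11110000 → 4-byte char (#3). Advance 4.
Byte at offset 9: 0xEE = 11101110 → 3-byte char (#4). Advance 3.
Byte at offset 12: 0xE8 = 11101000 → 3-byte char (#5). Advance 3.
Byte at offset 15: 0xC2 = 11000010 → 2-byte char (#6). Advance 2.
Reached end at offset 17 after 6 code points.

6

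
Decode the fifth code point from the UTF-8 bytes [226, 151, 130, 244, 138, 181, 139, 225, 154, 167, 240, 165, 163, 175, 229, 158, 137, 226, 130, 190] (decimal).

U+5789

Offset 0: leading byte 0xE2 = 11100010 → 3-byte char #1 = E2 97 82.
Offset 3: leading byte 0xF4 = 11110100 → 4-byte char #2 = F4 8A B5 8B.
Offset 7: leading byte 0xE1 = 11100001 → 3-byte char #3 = E1 9A A7.
Offset 10: leading byte 0xF0 = 11110000 → 4-byte char #4 = F0 A5 A3 AF.
Offset 14: leading byte 0xE5 = 11100101 → 3-byte char #5 = E5 9E 89.
Leading byte 0xE5 = 11100101 matches 1110xxxx → 3-byte sequence.
Byte 1: 0xE5 = 11100101, payload 0101 (4 bits).
Byte 2: 0x9E = 10011110 (10xxxxxx ✓), payload 011110.
Byte 3: 0x89 = 10001001 (10xxxxxx ✓), payload 001001.
Concatenate: 0101011110001001 = 0x5789 (16 bits → U+5789).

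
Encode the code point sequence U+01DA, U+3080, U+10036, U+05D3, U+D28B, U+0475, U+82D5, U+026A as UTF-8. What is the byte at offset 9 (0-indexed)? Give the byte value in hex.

U+01DA → 2-byte form C7 9A at offsets 0–1.
U+3080 → 3-byte form E3 82 80 at offsets 2–4.
U+10036 → 4-byte form F0 90 80 B6 at offsets 5–8.
U+05D3 → 2-byte form D7 93 at offsets 9–10.
Offset 9 falls in char 4's range; it's byte 1 of D7 93 = 0xD7.

0xD7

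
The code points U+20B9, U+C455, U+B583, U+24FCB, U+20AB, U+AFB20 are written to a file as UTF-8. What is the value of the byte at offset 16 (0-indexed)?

U+20B9 → 3-byte form E2 82 B9 at offsets 0–2.
U+C455 → 3-byte form EC 91 95 at offsets 3–5.
U+B583 → 3-byte form EB 96 83 at offsets 6–8.
U+24FCB → 4-byte form F0 A4 BF 8B at offsets 9–12.
U+20AB → 3-byte form E2 82 AB at offsets 13–15.
U+AFB20 → 4-byte form F2 AF AC A0 at offsets 16–19.
Offset 16 falls in char 6's range; it's byte 1 of F2 AF AC A0 = 0xF2.

0xF2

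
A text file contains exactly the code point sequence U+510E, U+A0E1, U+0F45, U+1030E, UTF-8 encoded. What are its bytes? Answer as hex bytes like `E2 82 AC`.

U+510E: 3-byte form → E5 84 8E.
U+A0E1: 3-byte form → EA 83 A1.
U+0F45: 3-byte form → E0 BD 85.
U+1030E: 4-byte form → F0 90 8C 8E.
Concatenated (13 bytes): E5 84 8E EA 83 A1 E0 BD 85 F0 90 8C 8E.

E5 84 8E EA 83 A1 E0 BD 85 F0 90 8C 8E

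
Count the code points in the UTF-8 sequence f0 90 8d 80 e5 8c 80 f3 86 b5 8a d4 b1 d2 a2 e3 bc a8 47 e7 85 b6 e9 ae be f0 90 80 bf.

Byte at offset 0: 0xF0 = 11110000 → 4-byte char (#1). Advance 4.
Byte at offset 4: 0xE5 = 11100101 → 3-byte char (#2). Advance 3.
Byte at offset 7: 0xF3 = 11110011 → 4-byte char (#3). Advance 4.
Byte at offset 11: 0xD4 = 11010100 → 2-byte char (#4). Advance 2.
Byte at offset 13: 0xD2 = 11010010 → 2-byte char (#5). Advance 2.
Byte at offset 15: 0xE3 = 11100011 → 3-byte char (#6). Advance 3.
Byte at offset 18: 0x47 = 01000111 → 1-byte char (#7). Advance 1.
Byte at offset 19: 0xE7 = 11100111 → 3-byte char (#8). Advance 3.
Byte at offset 22: 0xE9 = 11101001 → 3-byte char (#9). Advance 3.
Byte at offset 25: 0xF0 = 11110000 → 4-byte char (#10). Advance 4.
Reached end at offset 29 after 10 code points.

10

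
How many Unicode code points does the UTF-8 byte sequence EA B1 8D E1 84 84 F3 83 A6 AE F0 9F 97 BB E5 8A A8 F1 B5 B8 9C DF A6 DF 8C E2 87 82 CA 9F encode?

10

Byte at offset 0: 0xEA = 11101010 → 3-byte char (#1). Advance 3.
Byte at offset 3: 0xE1 = 11100001 → 3-byte char (#2). Advance 3.
Byte at offset 6: 0xF3 = 11110011 → 4-byte char (#3). Advance 4.
Byte at offset 10: 0xF0 = 11110000 → 4-byte char (#4). Advance 4.
Byte at offset 14: 0xE5 = 11100101 → 3-byte char (#5). Advance 3.
Byte at offset 17: 0xF1 = 11110001 → 4-byte char (#6). Advance 4.
Byte at offset 21: 0xDF = 11011111 → 2-byte char (#7). Advance 2.
Byte at offset 23: 0xDF = 11011111 → 2-byte char (#8). Advance 2.
Byte at offset 25: 0xE2 = 11100010 → 3-byte char (#9). Advance 3.
Byte at offset 28: 0xCA = 11001010 → 2-byte char (#10). Advance 2.
Reached end at offset 30 after 10 code points.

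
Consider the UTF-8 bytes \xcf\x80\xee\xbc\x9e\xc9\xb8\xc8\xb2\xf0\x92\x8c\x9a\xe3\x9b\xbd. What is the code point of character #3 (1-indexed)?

Offset 0: leading byte 0xCF = 11001111 → 2-byte char #1 = CF 80.
Offset 2: leading byte 0xEE = 11101110 → 3-byte char #2 = EE BC 9E.
Offset 5: leading byte 0xC9 = 11001001 → 2-byte char #3 = C9 B8.
Leading byte 0xC9 = 11001001 matches 110xxxxx → 2-byte sequence.
Byte 1: 0xC9 = 11001001, payload 01001 (5 bits).
Byte 2: 0xB8 = 10111000 (10xxxxxx ✓), payload 111000.
Concatenate: 01001111000 = 0x278 (11 bits → U+0278).

U+0278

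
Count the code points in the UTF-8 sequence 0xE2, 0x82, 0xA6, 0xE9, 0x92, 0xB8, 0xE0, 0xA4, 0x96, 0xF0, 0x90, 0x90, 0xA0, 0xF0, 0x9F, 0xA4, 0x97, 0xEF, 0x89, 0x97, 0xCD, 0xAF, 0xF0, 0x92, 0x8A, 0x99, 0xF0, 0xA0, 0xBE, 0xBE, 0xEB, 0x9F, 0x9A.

10

Byte at offset 0: 0xE2 = 11100010 → 3-byte char (#1). Advance 3.
Byte at offset 3: 0xE9 = 11101001 → 3-byte char (#2). Advance 3.
Byte at offset 6: 0xE0 = 11100000 → 3-byte char (#3). Advance 3.
Byte at offset 9: 0xF0 = 11110000 → 4-byte char (#4). Advance 4.
Byte at offset 13: 0xF0 = 11110000 → 4-byte char (#5). Advance 4.
Byte at offset 17: 0xEF = 11101111 → 3-byte char (#6). Advance 3.
Byte at offset 20: 0xCD = 11001101 → 2-byte char (#7). Advance 2.
Byte at offset 22: 0xF0 = 11110000 → 4-byte char (#8). Advance 4.
Byte at offset 26: 0xF0 = 11110000 → 4-byte char (#9). Advance 4.
Byte at offset 30: 0xEB = 11101011 → 3-byte char (#10). Advance 3.
Reached end at offset 33 after 10 code points.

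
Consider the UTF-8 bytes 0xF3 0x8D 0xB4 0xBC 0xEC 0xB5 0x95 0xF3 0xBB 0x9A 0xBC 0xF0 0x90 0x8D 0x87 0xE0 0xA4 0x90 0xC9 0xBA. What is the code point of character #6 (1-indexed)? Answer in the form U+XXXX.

U+027A

Offset 0: leading byte 0xF3 = 11110011 → 4-byte char #1 = F3 8D B4 BC.
Offset 4: leading byte 0xEC = 11101100 → 3-byte char #2 = EC B5 95.
Offset 7: leading byte 0xF3 = 11110011 → 4-byte char #3 = F3 BB 9A BC.
Offset 11: leading byte 0xF0 = 11110000 → 4-byte char #4 = F0 90 8D 87.
Offset 15: leading byte 0xE0 = 11100000 → 3-byte char #5 = E0 A4 90.
Offset 18: leading byte 0xC9 = 11001001 → 2-byte char #6 = C9 BA.
Leading byte 0xC9 = 11001001 matches 110xxxxx → 2-byte sequence.
Byte 1: 0xC9 = 11001001, payload 01001 (5 bits).
Byte 2: 0xBA = 10111010 (10xxxxxx ✓), payload 111010.
Concatenate: 01001111010 = 0x27A (11 bits → U+027A).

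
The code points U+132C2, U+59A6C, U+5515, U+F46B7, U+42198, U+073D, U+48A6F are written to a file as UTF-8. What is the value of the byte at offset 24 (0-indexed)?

U+132C2 → 4-byte form F0 93 8B 82 at offsets 0–3.
U+59A6C → 4-byte form F1 99 A9 AC at offsets 4–7.
U+5515 → 3-byte form E5 94 95 at offsets 8–10.
U+F46B7 → 4-byte form F3 B4 9A B7 at offsets 11–14.
U+42198 → 4-byte form F1 82 86 98 at offsets 15–18.
U+073D → 2-byte form DC BD at offsets 19–20.
U+48A6F → 4-byte form F1 88 A9 AF at offsets 21–24.
Offset 24 falls in char 7's range; it's byte 4 of F1 88 A9 AF = 0xAF.

0xAF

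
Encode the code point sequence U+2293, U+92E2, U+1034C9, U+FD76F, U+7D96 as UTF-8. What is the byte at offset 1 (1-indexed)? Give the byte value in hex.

0xE2

1-indexed offset 1 is 0-indexed offset 0.
U+2293 → 3-byte form E2 8A 93 at offsets 0–2.
Offset 0 falls in char 1's range; it's byte 1 of E2 8A 93 = 0xE2.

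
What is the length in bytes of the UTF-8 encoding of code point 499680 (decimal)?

4

U+79FE0 = 0x79FE0. UTF-8 uses 1 byte below 0x80, 2 below 0x800, 3 below 0x10000, 4 up to 0x10FFFF. 0x79FE0 is in U+10000–U+10FFFF → 4 bytes.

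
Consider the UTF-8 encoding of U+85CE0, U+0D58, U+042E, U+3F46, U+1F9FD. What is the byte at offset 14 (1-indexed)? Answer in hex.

0x9F

1-indexed offset 14 is 0-indexed offset 13.
U+85CE0 → 4-byte form F2 85 B3 A0 at offsets 0–3.
U+0D58 → 3-byte form E0 B5 98 at offsets 4–6.
U+042E → 2-byte form D0 AE at offsets 7–8.
U+3F46 → 3-byte form E3 BD 86 at offsets 9–11.
U+1F9FD → 4-byte form F0 9F A7 BD at offsets 12–15.
Offset 13 falls in char 5's range; it's byte 2 of F0 9F A7 BD = 0x9F.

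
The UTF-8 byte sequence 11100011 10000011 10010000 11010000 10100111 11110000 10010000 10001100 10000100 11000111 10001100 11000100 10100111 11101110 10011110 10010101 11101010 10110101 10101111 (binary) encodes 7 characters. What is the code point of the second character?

Offset 0: leading byte 0xE3 = 11100011 → 3-byte char #1 = E3 83 90.
Offset 3: leading byte 0xD0 = 11010000 → 2-byte char #2 = D0 A7.
Leading byte 0xD0 = 11010000 matches 110xxxxx → 2-byte sequence.
Byte 1: 0xD0 = 11010000, payload 10000 (5 bits).
Byte 2: 0xA7 = 10100111 (10xxxxxx ✓), payload 100111.
Concatenate: 10000100111 = 0x427 (11 bits → U+0427).

U+0427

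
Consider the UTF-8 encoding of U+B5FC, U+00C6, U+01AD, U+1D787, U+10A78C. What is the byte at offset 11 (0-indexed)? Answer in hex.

0xF4

U+B5FC → 3-byte form EB 97 BC at offsets 0–2.
U+00C6 → 2-byte form C3 86 at offsets 3–4.
U+01AD → 2-byte form C6 AD at offsets 5–6.
U+1D787 → 4-byte form F0 9D 9E 87 at offsets 7–10.
U+10A78C → 4-byte form F4 8A 9E 8C at offsets 11–14.
Offset 11 falls in char 5's range; it's byte 1 of F4 8A 9E 8C = 0xF4.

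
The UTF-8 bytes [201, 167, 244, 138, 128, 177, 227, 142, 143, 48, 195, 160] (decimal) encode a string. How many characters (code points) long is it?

5

Byte at offset 0: 0xC9 = 11001001 → 2-byte char (#1). Advance 2.
Byte at offset 2: 0xF4 = 11110100 → 4-byte char (#2). Advance 4.
Byte at offset 6: 0xE3 = 11100011 → 3-byte char (#3). Advance 3.
Byte at offset 9: 0x30 = 00110000 → 1-byte char (#4). Advance 1.
Byte at offset 10: 0xC3 = 11000011 → 2-byte char (#5). Advance 2.
Reached end at offset 12 after 5 code points.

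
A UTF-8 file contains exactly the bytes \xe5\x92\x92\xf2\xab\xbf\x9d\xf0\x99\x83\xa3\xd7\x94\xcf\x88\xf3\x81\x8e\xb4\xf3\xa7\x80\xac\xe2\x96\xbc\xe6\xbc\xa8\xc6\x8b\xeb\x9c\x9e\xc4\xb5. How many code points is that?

Byte at offset 0: 0xE5 = 11100101 → 3-byte char (#1). Advance 3.
Byte at offset 3: 0xF2 = 11110010 → 4-byte char (#2). Advance 4.
Byte at offset 7: 0xF0 = 11110000 → 4-byte char (#3). Advance 4.
Byte at offset 11: 0xD7 = 11010111 → 2-byte char (#4). Advance 2.
Byte at offset 13: 0xCF = 11001111 → 2-byte char (#5). Advance 2.
Byte at offset 15: 0xF3 = 11110011 → 4-byte char (#6). Advance 4.
Byte at offset 19: 0xF3 = 11110011 → 4-byte char (#7). Advance 4.
Byte at offset 23: 0xE2 = 11100010 → 3-byte char (#8). Advance 3.
Byte at offset 26: 0xE6 = 11100110 → 3-byte char (#9). Advance 3.
Byte at offset 29: 0xC6 = 11000110 → 2-byte char (#10). Advance 2.
Byte at offset 31: 0xEB = 11101011 → 3-byte char (#11). Advance 3.
Byte at offset 34: 0xC4 = 11000100 → 2-byte char (#12). Advance 2.
Reached end at offset 36 after 12 code points.

12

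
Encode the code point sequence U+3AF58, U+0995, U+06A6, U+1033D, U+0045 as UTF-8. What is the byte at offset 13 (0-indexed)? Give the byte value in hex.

0x45

U+3AF58 → 4-byte form F0 BA BD 98 at offsets 0–3.
U+0995 → 3-byte form E0 A6 95 at offsets 4–6.
U+06A6 → 2-byte form DA A6 at offsets 7–8.
U+1033D → 4-byte form F0 90 8C BD at offsets 9–12.
U+0045 → 1-byte form 45 at offsets 13–13.
Offset 13 falls in char 5's range; it's byte 1 of 45 = 0x45.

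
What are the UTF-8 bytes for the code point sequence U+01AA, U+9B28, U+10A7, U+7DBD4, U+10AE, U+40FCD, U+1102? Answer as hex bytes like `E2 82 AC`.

U+01AA: 2-byte form → C6 AA.
U+9B28: 3-byte form → E9 AC A8.
U+10A7: 3-byte form → E1 82 A7.
U+7DBD4: 4-byte form → F1 BD AF 94.
U+10AE: 3-byte form → E1 82 AE.
U+40FCD: 4-byte form → F1 80 BF 8D.
U+1102: 3-byte form → E1 84 82.
Concatenated (22 bytes): C6 AA E9 AC A8 E1 82 A7 F1 BD AF 94 E1 82 AE F1 80 BF 8D E1 84 82.

C6 AA E9 AC A8 E1 82 A7 F1 BD AF 94 E1 82 AE F1 80 BF 8D E1 84 82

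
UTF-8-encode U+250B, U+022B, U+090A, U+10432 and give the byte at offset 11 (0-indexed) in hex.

U+250B → 3-byte form E2 94 8B at offsets 0–2.
U+022B → 2-byte form C8 AB at offsets 3–4.
U+090A → 3-byte form E0 A4 8A at offsets 5–7.
U+10432 → 4-byte form F0 90 90 B2 at offsets 8–11.
Offset 11 falls in char 4's range; it's byte 4 of F0 90 90 B2 = 0xB2.

0xB2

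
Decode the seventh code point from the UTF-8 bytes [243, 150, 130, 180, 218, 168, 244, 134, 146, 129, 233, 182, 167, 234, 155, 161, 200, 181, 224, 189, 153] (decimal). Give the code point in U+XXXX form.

U+0F59

Offset 0: leading byte 0xF3 = 11110011 → 4-byte char #1 = F3 96 82 B4.
Offset 4: leading byte 0xDA = 11011010 → 2-byte char #2 = DA A8.
Offset 6: leading byte 0xF4 = 11110100 → 4-byte char #3 = F4 86 92 81.
Offset 10: leading byte 0xE9 = 11101001 → 3-byte char #4 = E9 B6 A7.
Offset 13: leading byte 0xEA = 11101010 → 3-byte char #5 = EA 9B A1.
Offset 16: leading byte 0xC8 = 11001000 → 2-byte char #6 = C8 B5.
Offset 18: leading byte 0xE0 = 11100000 → 3-byte char #7 = E0 BD 99.
Leading byte 0xE0 = 11100000 matches 1110xxxx → 3-byte sequence.
Byte 1: 0xE0 = 11100000, payload 0000 (4 bits).
Byte 2: 0xBD = 10111101 (10xxxxxx ✓), payload 111101.
Byte 3: 0x99 = 10011001 (10xxxxxx ✓), payload 011001.
Concatenate: 0000111101011001 = 0xF59 (16 bits → U+0F59).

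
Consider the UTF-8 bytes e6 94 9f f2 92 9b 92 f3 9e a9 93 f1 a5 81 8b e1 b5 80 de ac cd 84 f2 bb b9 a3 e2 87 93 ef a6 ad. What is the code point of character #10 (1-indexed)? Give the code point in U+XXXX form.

U+F9AD

Offset 0: leading byte 0xE6 = 11100110 → 3-byte char #1 = E6 94 9F.
Offset 3: leading byte 0xF2 = 11110010 → 4-byte char #2 = F2 92 9B 92.
Offset 7: leading byte 0xF3 = 11110011 → 4-byte char #3 = F3 9E A9 93.
Offset 11: leading byte 0xF1 = 11110001 → 4-byte char #4 = F1 A5 81 8B.
Offset 15: leading byte 0xE1 = 11100001 → 3-byte char #5 = E1 B5 80.
Offset 18: leading byte 0xDE = 11011110 → 2-byte char #6 = DE AC.
Offset 20: leading byte 0xCD = 11001101 → 2-byte char #7 = CD 84.
Offset 22: leading byte 0xF2 = 11110010 → 4-byte char #8 = F2 BB B9 A3.
Offset 26: leading byte 0xE2 = 11100010 → 3-byte char #9 = E2 87 93.
Offset 29: leading byte 0xEF = 11101111 → 3-byte char #10 = EF A6 AD.
Leading byte 0xEF = 11101111 matches 1110xxxx → 3-byte sequence.
Byte 1: 0xEF = 11101111, payload 1111 (4 bits).
Byte 2: 0xA6 = 10100110 (10xxxxxx ✓), payload 100110.
Byte 3: 0xAD = 10101101 (10xxxxxx ✓), payload 101101.
Concatenate: 1111100110101101 = 0xF9AD (16 bits → U+F9AD).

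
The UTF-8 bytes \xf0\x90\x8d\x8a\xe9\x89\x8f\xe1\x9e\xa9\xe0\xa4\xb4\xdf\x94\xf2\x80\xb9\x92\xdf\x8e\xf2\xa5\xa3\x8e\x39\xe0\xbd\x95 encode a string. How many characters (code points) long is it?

10

Byte at offset 0: 0xF0 = 11110000 → 4-byte char (#1). Advance 4.
Byte at offset 4: 0xE9 = 11101001 → 3-byte char (#2). Advance 3.
Byte at offset 7: 0xE1 = 11100001 → 3-byte char (#3). Advance 3.
Byte at offset 10: 0xE0 = 11100000 → 3-byte char (#4). Advance 3.
Byte at offset 13: 0xDF = 11011111 → 2-byte char (#5). Advance 2.
Byte at offset 15: 0xF2 = 11110010 → 4-byte char (#6). Advance 4.
Byte at offset 19: 0xDF = 11011111 → 2-byte char (#7). Advance 2.
Byte at offset 21: 0xF2 = 11110010 → 4-byte char (#8). Advance 4.
Byte at offset 25: 0x39 = 00111001 → 1-byte char (#9). Advance 1.
Byte at offset 26: 0xE0 = 11100000 → 3-byte char (#10). Advance 3.
Reached end at offset 29 after 10 code points.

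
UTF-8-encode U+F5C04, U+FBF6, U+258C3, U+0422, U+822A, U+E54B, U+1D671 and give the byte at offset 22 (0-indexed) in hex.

0xB1

U+F5C04 → 4-byte form F3 B5 B0 84 at offsets 0–3.
U+FBF6 → 3-byte form EF AF B6 at offsets 4–6.
U+258C3 → 4-byte form F0 A5 A3 83 at offsets 7–10.
U+0422 → 2-byte form D0 A2 at offsets 11–12.
U+822A → 3-byte form E8 88 AA at offsets 13–15.
U+E54B → 3-byte form EE 95 8B at offsets 16–18.
U+1D671 → 4-byte form F0 9D 99 B1 at offsets 19–22.
Offset 22 falls in char 7's range; it's byte 4 of F0 9D 99 B1 = 0xB1.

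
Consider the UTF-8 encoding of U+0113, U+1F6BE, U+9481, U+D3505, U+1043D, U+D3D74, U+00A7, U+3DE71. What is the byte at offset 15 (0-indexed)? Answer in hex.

U+0113 → 2-byte form C4 93 at offsets 0–1.
U+1F6BE → 4-byte form F0 9F 9A BE at offsets 2–5.
U+9481 → 3-byte form E9 92 81 at offsets 6–8.
U+D3505 → 4-byte form F3 93 94 85 at offsets 9–12.
U+1043D → 4-byte form F0 90 90 BD at offsets 13–16.
Offset 15 falls in char 5's range; it's byte 3 of F0 90 90 BD = 0x90.

0x90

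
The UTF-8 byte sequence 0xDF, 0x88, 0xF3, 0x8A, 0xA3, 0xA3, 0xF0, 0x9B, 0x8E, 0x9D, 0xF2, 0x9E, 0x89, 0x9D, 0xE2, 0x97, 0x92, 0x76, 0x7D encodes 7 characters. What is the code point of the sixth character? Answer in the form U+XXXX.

Offset 0: leading byte 0xDF = 11011111 → 2-byte char #1 = DF 88.
Offset 2: leading byte 0xF3 = 11110011 → 4-byte char #2 = F3 8A A3 A3.
Offset 6: leading byte 0xF0 = 11110000 → 4-byte char #3 = F0 9B 8E 9D.
Offset 10: leading byte 0xF2 = 11110010 → 4-byte char #4 = F2 9E 89 9D.
Offset 14: leading byte 0xE2 = 11100010 → 3-byte char #5 = E2 97 92.
Offset 17: leading byte 0x76 = 01110110 → 1-byte char #6 = 76.
Leading byte 0x76 = 01110110 matches 0xxxxxxx → 1-byte sequence.
Byte 1: 0x76 = 01110110, payload 1110110 (7 bits).
Concatenate: 1110110 = 0x76 (7 bits → U+0076).

U+0076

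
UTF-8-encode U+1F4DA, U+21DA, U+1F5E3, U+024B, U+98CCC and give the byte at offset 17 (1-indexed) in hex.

1-indexed offset 17 is 0-indexed offset 16.
U+1F4DA → 4-byte form F0 9F 93 9A at offsets 0–3.
U+21DA → 3-byte form E2 87 9A at offsets 4–6.
U+1F5E3 → 4-byte form F0 9F 97 A3 at offsets 7–10.
U+024B → 2-byte form C9 8B at offsets 11–12.
U+98CCC → 4-byte form F2 98 B3 8C at offsets 13–16.
Offset 16 falls in char 5's range; it's byte 4 of F2 98 B3 8C = 0x8C.

0x8C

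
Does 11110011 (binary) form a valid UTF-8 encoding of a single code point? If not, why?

Leading byte 0xF3 = 11110011 → 4-byte form, but only 1 byte is present.

invalid (sequence truncated)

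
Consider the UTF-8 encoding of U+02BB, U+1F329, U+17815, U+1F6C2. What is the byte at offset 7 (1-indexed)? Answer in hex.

0xF0

1-indexed offset 7 is 0-indexed offset 6.
U+02BB → 2-byte form CA BB at offsets 0–1.
U+1F329 → 4-byte form F0 9F 8C A9 at offsets 2–5.
U+17815 → 4-byte form F0 97 A0 95 at offsets 6–9.
Offset 6 falls in char 3's range; it's byte 1 of F0 97 A0 95 = 0xF0.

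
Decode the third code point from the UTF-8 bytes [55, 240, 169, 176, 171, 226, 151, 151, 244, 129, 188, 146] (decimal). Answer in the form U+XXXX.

Offset 0: leading byte 0x37 = 00110111 → 1-byte char #1 = 37.
Offset 1: leading byte 0xF0 = 11110000 → 4-byte char #2 = F0 A9 B0 AB.
Offset 5: leading byte 0xE2 = 11100010 → 3-byte char #3 = E2 97 97.
Leading byte 0xE2 = 11100010 matches 1110xxxx → 3-byte sequence.
Byte 1: 0xE2 = 11100010, payload 0010 (4 bits).
Byte 2: 0x97 = 10010111 (10xxxxxx ✓), payload 010111.
Byte 3: 0x97 = 10010111 (10xxxxxx ✓), payload 010111.
Concatenate: 0010010111010111 = 0x25D7 (16 bits → U+25D7).

U+25D7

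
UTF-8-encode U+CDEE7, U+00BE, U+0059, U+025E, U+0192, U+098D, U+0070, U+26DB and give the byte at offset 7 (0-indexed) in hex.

U+CDEE7 → 4-byte form F3 8D BB A7 at offsets 0–3.
U+00BE → 2-byte form C2 BE at offsets 4–5.
U+0059 → 1-byte form 59 at offsets 6–6.
U+025E → 2-byte form C9 9E at offsets 7–8.
Offset 7 falls in char 4's range; it's byte 1 of C9 9E = 0xC9.

0xC9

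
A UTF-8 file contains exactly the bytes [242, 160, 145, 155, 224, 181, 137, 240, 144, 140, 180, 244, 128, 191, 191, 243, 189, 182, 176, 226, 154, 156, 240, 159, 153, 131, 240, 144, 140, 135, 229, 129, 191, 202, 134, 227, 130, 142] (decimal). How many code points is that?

11

Byte at offset 0: 0xF2 = 11110010 → 4-byte char (#1). Advance 4.
Byte at offset 4: 0xE0 = 11100000 → 3-byte char (#2). Advance 3.
Byte at offset 7: 0xF0 = 11110000 → 4-byte char (#3). Advance 4.
Byte at offset 11: 0xF4 = 11110100 → 4-byte char (#4). Advance 4.
Byte at offset 15: 0xF3 = 11110011 → 4-byte char (#5). Advance 4.
Byte at offset 19: 0xE2 = 11100010 → 3-byte char (#6). Advance 3.
Byte at offset 22: 0xF0 = 11110000 → 4-byte char (#7). Advance 4.
Byte at offset 26: 0xF0 = 11110000 → 4-byte char (#8). Advance 4.
Byte at offset 30: 0xE5 = 11100101 → 3-byte char (#9). Advance 3.
Byte at offset 33: 0xCA = 11001010 → 2-byte char (#10). Advance 2.
Byte at offset 35: 0xE3 = 11100011 → 3-byte char (#11). Advance 3.
Reached end at offset 38 after 11 code points.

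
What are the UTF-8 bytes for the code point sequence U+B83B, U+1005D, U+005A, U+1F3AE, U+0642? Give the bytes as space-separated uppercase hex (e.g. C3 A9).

U+B83B: 3-byte form → EB A0 BB.
U+1005D: 4-byte form → F0 90 81 9D.
U+005A: 1-byte form → 5A.
U+1F3AE: 4-byte form → F0 9F 8E AE.
U+0642: 2-byte form → D9 82.
Concatenated (14 bytes): EB A0 BB F0 90 81 9D 5A F0 9F 8E AE D9 82.

EB A0 BB F0 90 81 9D 5A F0 9F 8E AE D9 82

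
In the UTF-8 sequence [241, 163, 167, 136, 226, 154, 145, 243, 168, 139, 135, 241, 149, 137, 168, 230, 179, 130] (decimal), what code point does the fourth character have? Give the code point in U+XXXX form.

U+55268

Offset 0: leading byte 0xF1 = 11110001 → 4-byte char #1 = F1 A3 A7 88.
Offset 4: leading byte 0xE2 = 11100010 → 3-byte char #2 = E2 9A 91.
Offset 7: leading byte 0xF3 = 11110011 → 4-byte char #3 = F3 A8 8B 87.
Offset 11: leading byte 0xF1 = 11110001 → 4-byte char #4 = F1 95 89 A8.
Leading byte 0xF1 = 11110001 matches 11110xxx → 4-byte sequence.
Byte 1: 0xF1 = 11110001, payload 001 (3 bits).
Byte 2: 0x95 = 10010101 (10xxxxxx ✓), payload 010101.
Byte 3: 0x89 = 10001001 (10xxxxxx ✓), payload 001001.
Byte 4: 0xA8 = 10101000 (10xxxxxx ✓), payload 101000.
Concatenate: 001010101001001101000 = 0x55268 (21 bits → U+55268).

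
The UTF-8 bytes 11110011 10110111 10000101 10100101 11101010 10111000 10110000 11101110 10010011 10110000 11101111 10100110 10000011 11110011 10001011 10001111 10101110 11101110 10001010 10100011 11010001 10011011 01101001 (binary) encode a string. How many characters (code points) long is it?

8

Byte at offset 0: 0xF3 = 11110011 → 4-byte char (#1). Advance 4.
Byte at offset 4: 0xEA = 11101010 → 3-byte char (#2). Advance 3.
Byte at offset 7: 0xEE = 11101110 → 3-byte char (#3). Advance 3.
Byte at offset 10: 0xEF = 11101111 → 3-byte char (#4). Advance 3.
Byte at offset 13: 0xF3 = 11110011 → 4-byte char (#5). Advance 4.
Byte at offset 17: 0xEE = 11101110 → 3-byte char (#6). Advance 3.
Byte at offset 20: 0xD1 = 11010001 → 2-byte char (#7). Advance 2.
Byte at offset 22: 0x69 = 01101001 → 1-byte char (#8). Advance 1.
Reached end at offset 23 after 8 code points.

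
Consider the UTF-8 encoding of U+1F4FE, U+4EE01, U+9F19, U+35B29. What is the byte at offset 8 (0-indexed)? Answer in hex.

U+1F4FE → 4-byte form F0 9F 93 BE at offsets 0–3.
U+4EE01 → 4-byte form F1 8E B8 81 at offsets 4–7.
U+9F19 → 3-byte form E9 BC 99 at offsets 8–10.
Offset 8 falls in char 3's range; it's byte 1 of E9 BC 99 = 0xE9.

0xE9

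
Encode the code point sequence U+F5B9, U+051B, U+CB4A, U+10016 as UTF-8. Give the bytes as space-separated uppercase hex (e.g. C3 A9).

EF 96 B9 D4 9B EC AD 8A F0 90 80 96

U+F5B9: 3-byte form → EF 96 B9.
U+051B: 2-byte form → D4 9B.
U+CB4A: 3-byte form → EC AD 8A.
U+10016: 4-byte form → F0 90 80 96.
Concatenated (12 bytes): EF 96 B9 D4 9B EC AD 8A F0 90 80 96.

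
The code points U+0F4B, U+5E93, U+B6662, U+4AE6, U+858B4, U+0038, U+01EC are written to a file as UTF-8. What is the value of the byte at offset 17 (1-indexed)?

0xB4

1-indexed offset 17 is 0-indexed offset 16.
U+0F4B → 3-byte form E0 BD 8B at offsets 0–2.
U+5E93 → 3-byte form E5 BA 93 at offsets 3–5.
U+B6662 → 4-byte form F2 B6 99 A2 at offsets 6–9.
U+4AE6 → 3-byte form E4 AB A6 at offsets 10–12.
U+858B4 → 4-byte form F2 85 A2 B4 at offsets 13–16.
Offset 16 falls in char 5's range; it's byte 4 of F2 85 A2 B4 = 0xB4.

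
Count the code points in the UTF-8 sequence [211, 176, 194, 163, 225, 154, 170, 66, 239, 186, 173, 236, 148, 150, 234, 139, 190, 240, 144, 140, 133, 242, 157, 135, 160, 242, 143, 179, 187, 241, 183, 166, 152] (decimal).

11

Byte at offset 0: 0xD3 = 11010011 → 2-byte char (#1). Advance 2.
Byte at offset 2: 0xC2 = 11000010 → 2-byte char (#2). Advance 2.
Byte at offset 4: 0xE1 = 11100001 → 3-byte char (#3). Advance 3.
Byte at offset 7: 0x42 = 01000010 → 1-byte char (#4). Advance 1.
Byte at offset 8: 0xEF = 11101111 → 3-byte char (#5). Advance 3.
Byte at offset 11: 0xEC = 11101100 → 3-byte char (#6). Advance 3.
Byte at offset 14: 0xEA = 11101010 → 3-byte char (#7). Advance 3.
Byte at offset 17: 0xF0 = 11110000 → 4-byte char (#8). Advance 4.
Byte at offset 21: 0xF2 = 11110010 → 4-byte char (#9). Advance 4.
Byte at offset 25: 0xF2 = 11110010 → 4-byte char (#10). Advance 4.
Byte at offset 29: 0xF1 = 11110001 → 4-byte char (#11). Advance 4.
Reached end at offset 33 after 11 code points.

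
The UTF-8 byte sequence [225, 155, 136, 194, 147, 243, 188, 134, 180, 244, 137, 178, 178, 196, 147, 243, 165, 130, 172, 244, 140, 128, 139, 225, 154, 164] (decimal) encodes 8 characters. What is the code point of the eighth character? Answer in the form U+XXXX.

Offset 0: leading byte 0xE1 = 11100001 → 3-byte char #1 = E1 9B 88.
Offset 3: leading byte 0xC2 = 11000010 → 2-byte char #2 = C2 93.
Offset 5: leading byte 0xF3 = 11110011 → 4-byte char #3 = F3 BC 86 B4.
Offset 9: leading byte 0xF4 = 11110100 → 4-byte char #4 = F4 89 B2 B2.
Offset 13: leading byte 0xC4 = 11000100 → 2-byte char #5 = C4 93.
Offset 15: leading byte 0xF3 = 11110011 → 4-byte char #6 = F3 A5 82 AC.
Offset 19: leading byte 0xF4 = 11110100 → 4-byte char #7 = F4 8C 80 8B.
Offset 23: leading byte 0xE1 = 11100001 → 3-byte char #8 = E1 9A A4.
Leading byte 0xE1 = 11100001 matches 1110xxxx → 3-byte sequence.
Byte 1: 0xE1 = 11100001, payload 0001 (4 bits).
Byte 2: 0x9A = 10011010 (10xxxxxx ✓), payload 011010.
Byte 3: 0xA4 = 10100100 (10xxxxxx ✓), payload 100100.
Concatenate: 0001011010100100 = 0x16A4 (16 bits → U+16A4).

U+16A4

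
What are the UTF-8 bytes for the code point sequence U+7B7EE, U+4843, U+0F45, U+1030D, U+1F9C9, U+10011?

U+7B7EE: 4-byte form → F1 BB 9F AE.
U+4843: 3-byte form → E4 A1 83.
U+0F45: 3-byte form → E0 BD 85.
U+1030D: 4-byte form → F0 90 8C 8D.
U+1F9C9: 4-byte form → F0 9F A7 89.
U+10011: 4-byte form → F0 90 80 91.
Concatenated (22 bytes): F1 BB 9F AE E4 A1 83 E0 BD 85 F0 90 8C 8D F0 9F A7 89 F0 90 80 91.

F1 BB 9F AE E4 A1 83 E0 BD 85 F0 90 8C 8D F0 9F A7 89 F0 90 80 91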